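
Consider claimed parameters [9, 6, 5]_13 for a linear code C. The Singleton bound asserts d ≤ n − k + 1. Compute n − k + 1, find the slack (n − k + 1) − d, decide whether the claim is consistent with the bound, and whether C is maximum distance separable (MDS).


Singleton RHS = n − k + 1 = 4, slack = -1, bound violated (no such code; not MDS).

Singleton bound: d ≤ n − k + 1.
Here n = 9, k = 6, so n − k + 1 = 4.
Given d = 5, check d ≤ 4: NO.
Slack = (n − k + 1) − d = -1.
The slack is negative: d = 5 exceeds n − k + 1 = 4 by 1, so the Singleton bound is violated and no linear [9, 6, 5]_13 code can exist. In particular it is not MDS (MDS requires d = n − k + 1 exactly).
Description: the claimed parameters are [9, 6, 5]_13; such a code would be impossible (violates the Singleton bound).


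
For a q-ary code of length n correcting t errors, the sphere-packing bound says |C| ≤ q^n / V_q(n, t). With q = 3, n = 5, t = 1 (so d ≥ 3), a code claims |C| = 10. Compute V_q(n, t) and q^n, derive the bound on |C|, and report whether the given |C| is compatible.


V_q(n, t) = 11, q^n = 243, Hamming bound = 22, |C| = 10 ≤ bound (satisfied).

Step 1: Compute V_q(n, t) = Σ_{j=0}^1 C(n, j) (q−1)^j.
  j = 0: C(5,0)·(2)^0 = 1·1 = 1.
  j = 1: C(5,1)·(2)^1 = 5·2 = 10.
  V_q(n, t) = 1 + 10 = 11.
Step 2: q^n = 3^5 = 243.
Step 3: Hamming bound ⌊q^n / V_q(n,t)⌋ = ⌊243/11⌋ = 22.
Step 4: Compare |C| = 10 to 22: satisfied.
The claimed |C| lies below the Hamming bound.


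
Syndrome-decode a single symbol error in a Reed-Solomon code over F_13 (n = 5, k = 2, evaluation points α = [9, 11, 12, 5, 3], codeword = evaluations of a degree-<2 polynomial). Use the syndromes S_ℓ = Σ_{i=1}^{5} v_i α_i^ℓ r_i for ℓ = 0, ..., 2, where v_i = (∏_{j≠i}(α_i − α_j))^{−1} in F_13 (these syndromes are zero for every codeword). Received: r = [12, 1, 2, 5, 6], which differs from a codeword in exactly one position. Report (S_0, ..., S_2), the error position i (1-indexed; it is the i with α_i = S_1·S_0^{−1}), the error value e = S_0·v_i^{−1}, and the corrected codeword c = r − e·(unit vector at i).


S = (5, 12, 8), error at position 4, error magnitude e = 10, c = [12, 1, 2, 8, 6].

Step 1: column multipliers v_i = (∏_{j≠i}(α_i − α_j))^{−1} mod 13.
  i = 1 (α = 9): (9−11)(9−12)(9−5)(9−3) = (−2)·(−3)·4·6 = 144 ≡ 1, so v_1 = 1^{−1} = 1 (mod 13).
  i = 2 (α = 11): (11−9)(11−12)(11−5)(11−3) = 2·(−1)·6·8 = −96 ≡ 8, so v_2 = 8^{−1} = 5 (mod 13).
  i = 3 (α = 12): (12−9)(12−11)(12−5)(12−3) = 3·1·7·9 = 189 ≡ 7, so v_3 = 7^{−1} = 2 (mod 13).
  i = 4 (α = 5): (5−9)(5−11)(5−12)(5−3) = (−4)·(−6)·(−7)·2 = −336 ≡ 2, so v_4 = 2^{−1} = 7 (mod 13).
  i = 5 (α = 3): (3−9)(3−11)(3−12)(3−5) = (−6)·(−8)·(−9)·(−2) = 864 ≡ 6, so v_5 = 6^{−1} = 11 (mod 13).
  v = [1, 5, 2, 7, 11].
Step 2: syndromes of r = [12, 1, 2, 5, 6] (all sums mod 13).
  S_0 = Σ v_i r_i = 1·12 + 5·1 + 2·2 + 7·5 + 11·6 = 122 ≡ 5.
  S_1 = Σ v_i α_i r_i = 1·9·12 + 5·11·1 + 2·12·2 + 7·5·5 + 11·3·6 = 584 ≡ 12.
  α_i^2 mod 13 = [3, 4, 1, 12, 9].
  S_2 = Σ v_i α_i^2 r_i = 1·3·12 + 5·4·1 + 2·1·2 + 7·12·5 + 11·9·6 = 1074 ≡ 8.
  S = (5, 12, 8) ≠ 0, so r is not a codeword (an error is present).
Step 3: locate the error. For a single error e at position i, S_ℓ = v_i·e·α_i^ℓ, so α_err = S_1/S_0.
  S_0^{−1} = 5^{−1} = 8 (mod 13), so α_err = 12·8 = 96 ≡ 5 = α_4. Error position i = 4.
  Consistency check: S_2/S_1 = 8·12 = 96 ≡ 5 = α_err ✓ (single-error assumption holds).
Step 4: error magnitude e = S_0/v_4 = S_0·∏_{j≠4}(α_4 − α_j) = 5·2 = 10 ≡ 10 (mod 13).
Step 5: correct position 4: c_4 = r_4 − e = 5 − 10 ≡ 8 (mod 13). Hence c = [12, 1, 2, 8, 6].
  Check: interpolating c through the α_i gives m(x) = 3 + 1·x (degree < 2) with m(α_i) = c_i for every i, so c is indeed a codeword.


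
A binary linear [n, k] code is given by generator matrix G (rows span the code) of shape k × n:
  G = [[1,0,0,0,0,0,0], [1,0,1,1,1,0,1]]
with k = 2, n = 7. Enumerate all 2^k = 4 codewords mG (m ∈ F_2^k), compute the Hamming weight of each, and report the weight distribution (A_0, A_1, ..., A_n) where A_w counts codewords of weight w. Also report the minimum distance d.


Weight distribution: A_0 = 1, A_1 = 1, A_4 = 1, A_5 = 1. Minimum distance d = 1.

Enumerate all 2^2 = 4 messages m ∈ F_2^2.
For each, compute codeword c = mG in F_2^7, then tally its weight.
  m = 00 → c = 0000000, weight = 0.
  m = 10 → c = 1000000, weight = 1.
  m = 01 → c = 1011101, weight = 5.
  m = 11 → c = 0011101, weight = 4.
Tally weights:
  weight 0: 1 codewords.
  weight 1: 1 codewords.
  weight 4: 1 codewords.
  weight 5: 1 codewords.
Minimum distance d = smallest w > 0 with A_w > 0 = 1.
Sanity: Σ A_w = 4 = 2^2 = 4 ✓.


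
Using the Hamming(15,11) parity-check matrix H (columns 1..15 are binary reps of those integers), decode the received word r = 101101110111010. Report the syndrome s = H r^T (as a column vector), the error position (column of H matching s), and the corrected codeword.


s = (1, 1, 0, 0)^T, error position = 12, corrected codeword c = 101101110110010

Compute s = H r^T mod 2 one row at a time:
  s_1 = 1 + 0 + 1 + 1 + 1 + 0 + 1 + 0 = 5 ≡ 1 (mod 2).
  s_2 = 1 + 0 + 1 + 1 + 1 + 0 + 1 + 0 = 5 ≡ 1 (mod 2).
  s_3 = 0 + 1 + 1 + 1 + 1 + 1 + 1 + 0 = 6 ≡ 0 (mod 2).
  s_4 = 1 + 1 + 0 + 1 + 0 + 1 + 0 + 0 = 4 ≡ 0 (mod 2).
s = (1, 1, 0, 0)^T — this equals column 12 of H (binary 1100), so error is at position 12.
Correct: flip bit 12 of r = 101101110111010 to get c = 101101110110010.


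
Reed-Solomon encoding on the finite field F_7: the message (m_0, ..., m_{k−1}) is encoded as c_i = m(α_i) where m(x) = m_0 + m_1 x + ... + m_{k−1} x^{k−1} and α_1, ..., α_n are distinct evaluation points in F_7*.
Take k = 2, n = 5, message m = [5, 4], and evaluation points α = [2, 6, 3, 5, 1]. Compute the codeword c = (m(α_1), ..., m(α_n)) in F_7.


c = [6, 1, 3, 4, 2]

Message polynomial: m(x) = 5 + 4·x (mod 7).
For each evaluation point α_i, compute m(α_i) mod 7:
  α_1 = 2: Horner steps 4 → 6, so m(2) = 6.
  α_2 = 6: Horner steps 4 → 1, so m(6) = 1.
  α_3 = 3: Horner steps 4 → 3, so m(3) = 3.
  α_4 = 5: Horner steps 4 → 4, so m(5) = 4.
  α_5 = 1: Horner steps 4 → 2, so m(1) = 2.
Codeword c = [6, 1, 3, 4, 2] ∈ F_7^5.


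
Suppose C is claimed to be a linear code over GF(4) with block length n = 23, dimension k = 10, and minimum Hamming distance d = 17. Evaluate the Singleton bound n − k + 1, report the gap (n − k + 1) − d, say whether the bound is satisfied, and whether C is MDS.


Singleton RHS = n − k + 1 = 14, slack = -3, bound violated (no such code; not MDS).

Singleton bound: d ≤ n − k + 1.
Here n = 23, k = 10, so n − k + 1 = 14.
Given d = 17, check d ≤ 14: NO.
Slack = (n − k + 1) − d = -3.
The slack is negative: d = 17 exceeds n − k + 1 = 14 by 3, so the Singleton bound is violated and no linear [23, 10, 17]_4 code can exist. In particular it is not MDS (MDS requires d = n − k + 1 exactly).
Description: the claimed parameters are [23, 10, 17]_4; such a code would be impossible (violates the Singleton bound).


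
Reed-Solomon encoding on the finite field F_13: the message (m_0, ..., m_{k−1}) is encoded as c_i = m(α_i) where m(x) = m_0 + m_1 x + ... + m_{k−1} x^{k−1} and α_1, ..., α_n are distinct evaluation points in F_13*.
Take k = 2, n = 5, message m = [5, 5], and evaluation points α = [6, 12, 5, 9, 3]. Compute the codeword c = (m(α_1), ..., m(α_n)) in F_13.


c = [9, 0, 4, 11, 7]

Message polynomial: m(x) = 5 + 5·x (mod 13).
For each evaluation point α_i, compute m(α_i) mod 13:
  α_1 = 6: Horner steps 5 → 9, so m(6) = 9.
  α_2 = 12: Horner steps 5 → 0, so m(12) = 0.
  α_3 = 5: Horner steps 5 → 4, so m(5) = 4.
  α_4 = 9: Horner steps 5 → 11, so m(9) = 11.
  α_5 = 3: Horner steps 5 → 7, so m(3) = 7.
Codeword c = [9, 0, 4, 11, 7] ∈ F_13^5.


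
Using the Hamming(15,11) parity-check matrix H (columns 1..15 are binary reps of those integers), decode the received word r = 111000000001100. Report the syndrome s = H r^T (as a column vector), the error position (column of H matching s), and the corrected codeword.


s = (0, 0, 0, 1)^T, error position = 1, corrected codeword c = 011000000001100

Compute s = H r^T mod 2 one row at a time:
  s_1 = 0 + 0 + 0 + 0 + 1 + 1 + 0 + 0 = 2 ≡ 0 (mod 2).
  s_2 = 0 + 0 + 0 + 0 + 1 + 1 + 0 + 0 = 2 ≡ 0 (mod 2).
  s_3 = 1 + 1 + 0 + 0 + 0 + 0 + 0 + 0 = 2 ≡ 0 (mod 2).
  s_4 = 1 + 1 + 0 + 0 + 0 + 0 + 1 + 0 = 3 ≡ 1 (mod 2).
s = (0, 0, 0, 1)^T — this equals column 1 of H (binary 0001), so error is at position 1.
Correct: flip bit 1 of r = 111000000001100 to get c = 011000000001100.


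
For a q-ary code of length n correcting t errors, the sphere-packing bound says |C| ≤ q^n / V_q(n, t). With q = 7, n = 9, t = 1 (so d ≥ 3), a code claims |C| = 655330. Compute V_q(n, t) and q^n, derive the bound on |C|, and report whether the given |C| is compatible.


V_q(n, t) = 55, q^n = 40353607, Hamming bound = 733701, |C| = 655330 ≤ bound (satisfied).

Step 1: Compute V_q(n, t) = Σ_{j=0}^1 C(n, j) (q−1)^j.
  j = 0: C(9,0)·(6)^0 = 1·1 = 1.
  j = 1: C(9,1)·(6)^1 = 9·6 = 54.
  V_q(n, t) = 1 + 54 = 55.
Step 2: q^n = 7^9 = 40353607.
Step 3: Hamming bound ⌊q^n / V_q(n,t)⌋ = ⌊40353607/55⌋ = 733701.
Step 4: Compare |C| = 655330 to 733701: satisfied.
The claimed |C| lies below the Hamming bound.


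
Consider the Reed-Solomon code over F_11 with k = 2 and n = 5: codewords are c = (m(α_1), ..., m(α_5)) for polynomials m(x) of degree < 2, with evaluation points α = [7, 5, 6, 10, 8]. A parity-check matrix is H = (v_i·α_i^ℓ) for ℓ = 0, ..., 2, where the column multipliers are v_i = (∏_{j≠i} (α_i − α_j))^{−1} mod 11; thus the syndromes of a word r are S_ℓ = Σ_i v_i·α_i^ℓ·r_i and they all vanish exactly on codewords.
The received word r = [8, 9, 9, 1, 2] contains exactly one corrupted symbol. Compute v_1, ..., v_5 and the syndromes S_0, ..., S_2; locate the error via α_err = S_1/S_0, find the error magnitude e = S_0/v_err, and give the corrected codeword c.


S = (2, 1, 6), error at position 3, error magnitude e = 6, c = [8, 9, 3, 1, 2].

Step 1: column multipliers v_i = (∏_{j≠i}(α_i − α_j))^{−1} mod 11.
  i = 1 (α = 7): (7−5)(7−6)(7−10)(7−8) = 2·1·(−3)·(−1) = 6 ≡ 6, so v_1 = 6^{−1} = 2 (mod 11).
  i = 2 (α = 5): (5−7)(5−6)(5−10)(5−8) = (−2)·(−1)·(−5)·(−3) = 30 ≡ 8, so v_2 = 8^{−1} = 7 (mod 11).
  i = 3 (α = 6): (6−7)(6−5)(6−10)(6−8) = (−1)·1·(−4)·(−2) = −8 ≡ 3, so v_3 = 3^{−1} = 4 (mod 11).
  i = 4 (α = 10): (10−7)(10−5)(10−6)(10−8) = 3·5·4·2 = 120 ≡ 10, so v_4 = 10^{−1} = 10 (mod 11).
  i = 5 (α = 8): (8−7)(8−5)(8−6)(8−10) = 1·3·2·(−2) = −12 ≡ 10, so v_5 = 10^{−1} = 10 (mod 11).
  v = [2, 7, 4, 10, 10].
Step 2: syndromes of r = [8, 9, 9, 1, 2] (all sums mod 11).
  S_0 = Σ v_i r_i = 2·8 + 7·9 + 4·9 + 10·1 + 10·2 = 145 ≡ 2.
  S_1 = Σ v_i α_i r_i = 2·7·8 + 7·5·9 + 4·6·9 + 10·10·1 + 10·8·2 = 903 ≡ 1.
  α_i^2 mod 11 = [5, 3, 3, 1, 9].
  S_2 = Σ v_i α_i^2 r_i = 2·5·8 + 7·3·9 + 4·3·9 + 10·1·1 + 10·9·2 = 567 ≡ 6.
  S = (2, 1, 6) ≠ 0, so r is not a codeword (an error is present).
Step 3: locate the error. For a single error e at position i, S_ℓ = v_i·e·α_i^ℓ, so α_err = S_1/S_0.
  S_0^{−1} = 2^{−1} = 6 (mod 11), so α_err = 1·6 = 6 ≡ 6 = α_3. Error position i = 3.
  Consistency check: S_2/S_1 = 6·1 = 6 ≡ 6 = α_err ✓ (single-error assumption holds).
Step 4: error magnitude e = S_0/v_3 = S_0·∏_{j≠3}(α_3 − α_j) = 2·3 = 6 ≡ 6 (mod 11).
Step 5: correct position 3: c_3 = r_3 − e = 9 − 6 ≡ 3 (mod 11). Hence c = [8, 9, 3, 1, 2].
  Check: interpolating c through the α_i gives m(x) = 6 + 5·x (degree < 2) with m(α_i) = c_i for every i, so c is indeed a codeword.


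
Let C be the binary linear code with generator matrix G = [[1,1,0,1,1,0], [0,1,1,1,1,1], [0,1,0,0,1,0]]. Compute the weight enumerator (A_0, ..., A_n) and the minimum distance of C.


Weight distribution: A_0 = 1, A_2 = 2, A_3 = 2, A_4 = 1, A_5 = 2. Minimum distance d = 2.

Enumerate all 2^3 = 8 messages m ∈ F_2^3.
For each, compute codeword c = mG in F_2^6, then tally its weight.
  m = 000 → c = 000000, weight = 0.
  m = 100 → c = 110110, weight = 4.
  m = 010 → c = 011111, weight = 5.
  m = 110 → c = 101001, weight = 3.
  m = 001 → c = 010010, weight = 2.
  m = 101 → c = 100100, weight = 2.
  m = 011 → c = 001101, weight = 3.
  m = 111 → c = 111011, weight = 5.
Tally weights:
  weight 0: 1 codewords.
  weight 2: 2 codewords.
  weight 3: 2 codewords.
  weight 4: 1 codewords.
  weight 5: 2 codewords.
Minimum distance d = smallest w > 0 with A_w > 0 = 2.
Sanity: Σ A_w = 8 = 2^3 = 8 ✓.


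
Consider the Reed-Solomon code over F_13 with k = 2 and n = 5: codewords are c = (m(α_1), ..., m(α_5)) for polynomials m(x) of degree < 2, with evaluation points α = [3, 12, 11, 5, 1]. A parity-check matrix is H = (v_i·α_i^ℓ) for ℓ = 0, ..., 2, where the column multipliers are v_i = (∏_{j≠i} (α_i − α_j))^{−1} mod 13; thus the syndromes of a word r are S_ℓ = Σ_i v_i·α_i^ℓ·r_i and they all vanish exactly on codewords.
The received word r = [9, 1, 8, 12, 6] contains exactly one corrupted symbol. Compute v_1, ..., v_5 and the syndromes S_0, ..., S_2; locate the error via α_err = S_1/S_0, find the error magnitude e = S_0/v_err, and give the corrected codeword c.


S = (6, 7, 6), error at position 2, error magnitude e = 11, c = [9, 3, 8, 12, 6].

Step 1: column multipliers v_i = (∏_{j≠i}(α_i − α_j))^{−1} mod 13.
  i = 1 (α = 3): (3−12)(3−11)(3−5)(3−1) = (−9)·(−8)·(−2)·2 = −288 ≡ 11, so v_1 = 11^{−1} = 6 (mod 13).
  i = 2 (α = 12): (12−3)(12−11)(12−5)(12−1) = 9·1·7·11 = 693 ≡ 4, so v_2 = 4^{−1} = 10 (mod 13).
  i = 3 (α = 11): (11−3)(11−12)(11−5)(11−1) = 8·(−1)·6·10 = −480 ≡ 1, so v_3 = 1^{−1} = 1 (mod 13).
  i = 4 (α = 5): (5−3)(5−12)(5−11)(5−1) = 2·(−7)·(−6)·4 = 336 ≡ 11, so v_4 = 11^{−1} = 6 (mod 13).
  i = 5 (α = 1): (1−3)(1−12)(1−11)(1−5) = (−2)·(−11)·(−10)·(−4) = 880 ≡ 9, so v_5 = 9^{−1} = 3 (mod 13).
  v = [6, 10, 1, 6, 3].
Step 2: syndromes of r = [9, 1, 8, 12, 6] (all sums mod 13).
  S_0 = Σ v_i r_i = 6·9 + 10·1 + 1·8 + 6·12 + 3·6 = 162 ≡ 6.
  S_1 = Σ v_i α_i r_i = 6·3·9 + 10·12·1 + 1·11·8 + 6·5·12 + 3·1·6 = 748 ≡ 7.
  α_i^2 mod 13 = [9, 1, 4, 12, 1].
  S_2 = Σ v_i α_i^2 r_i = 6·9·9 + 10·1·1 + 1·4·8 + 6·12·12 + 3·1·6 = 1410 ≡ 6.
  S = (6, 7, 6) ≠ 0, so r is not a codeword (an error is present).
Step 3: locate the error. For a single error e at position i, S_ℓ = v_i·e·α_i^ℓ, so α_err = S_1/S_0.
  S_0^{−1} = 6^{−1} = 11 (mod 13), so α_err = 7·11 = 77 ≡ 12 = α_2. Error position i = 2.
  Consistency check: S_2/S_1 = 6·2 = 12 ≡ 12 = α_err ✓ (single-error assumption holds).
Step 4: error magnitude e = S_0/v_2 = S_0·∏_{j≠2}(α_2 − α_j) = 6·4 = 24 ≡ 11 (mod 13).
Step 5: correct position 2: c_2 = r_2 − e = 1 − 11 ≡ 3 (mod 13). Hence c = [9, 3, 8, 12, 6].
  Check: interpolating c through the α_i gives m(x) = 11 + 8·x (degree < 2) with m(α_i) = c_i for every i, so c is indeed a codeword.


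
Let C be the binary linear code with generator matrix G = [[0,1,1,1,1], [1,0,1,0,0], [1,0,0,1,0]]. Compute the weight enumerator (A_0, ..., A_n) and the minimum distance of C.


Weight distribution: A_0 = 1, A_2 = 4, A_4 = 3. Minimum distance d = 2.

Enumerate all 2^3 = 8 messages m ∈ F_2^3.
For each, compute codeword c = mG in F_2^5, then tally its weight.
  m = 000 → c = 00000, weight = 0.
  m = 100 → c = 01111, weight = 4.
  m = 010 → c = 10100, weight = 2.
  m = 110 → c = 11011, weight = 4.
  m = 001 → c = 10010, weight = 2.
  m = 101 → c = 11101, weight = 4.
  m = 011 → c = 00110, weight = 2.
  m = 111 → c = 01001, weight = 2.
Tally weights:
  weight 0: 1 codewords.
  weight 2: 4 codewords.
  weight 4: 3 codewords.
Minimum distance d = smallest w > 0 with A_w > 0 = 2.
Sanity: Σ A_w = 8 = 2^3 = 8 ✓.


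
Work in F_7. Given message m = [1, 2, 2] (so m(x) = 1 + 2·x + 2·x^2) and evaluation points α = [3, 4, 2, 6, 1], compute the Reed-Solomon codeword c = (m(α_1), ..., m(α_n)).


c = [4, 6, 6, 1, 5]

Message polynomial: m(x) = 1 + 2·x + 2·x^2 (mod 7).
For each evaluation point α_i, compute m(α_i) mod 7:
  α_1 = 3: Horner steps 2 → 1 → 4, so m(3) = 4.
  α_2 = 4: Horner steps 2 → 3 → 6, so m(4) = 6.
  α_3 = 2: Horner steps 2 → 6 → 6, so m(2) = 6.
  α_4 = 6: Horner steps 2 → 0 → 1, so m(6) = 1.
  α_5 = 1: Horner steps 2 → 4 → 5, so m(1) = 5.
Codeword c = [4, 6, 6, 1, 5] ∈ F_7^5.


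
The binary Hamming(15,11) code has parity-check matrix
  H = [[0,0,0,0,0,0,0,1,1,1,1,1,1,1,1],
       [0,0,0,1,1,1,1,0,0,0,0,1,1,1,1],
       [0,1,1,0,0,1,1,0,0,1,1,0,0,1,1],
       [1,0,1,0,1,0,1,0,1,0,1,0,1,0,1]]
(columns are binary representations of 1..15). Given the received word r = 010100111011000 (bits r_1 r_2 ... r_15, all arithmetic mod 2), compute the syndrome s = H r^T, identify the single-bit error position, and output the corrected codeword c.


s = (0, 1, 1, 1)^T, error position = 7, corrected codeword c = 010100011011000

Compute s = H r^T mod 2 one row at a time:
  s_1 = 1 + 1 + 0 + 1 + 1 + 0 + 0 + 0 = 4 ≡ 0 (mod 2).
  s_2 = 1 + 0 + 0 + 1 + 1 + 0 + 0 + 0 = 3 ≡ 1 (mod 2).
  s_3 = 1 + 0 + 0 + 1 + 0 + 1 + 0 + 0 = 3 ≡ 1 (mod 2).
  s_4 = 0 + 0 + 0 + 1 + 1 + 1 + 0 + 0 = 3 ≡ 1 (mod 2).
s = (0, 1, 1, 1)^T — this equals column 7 of H (binary 0111), so error is at position 7.
Correct: flip bit 7 of r = 010100111011000 to get c = 010100011011000.


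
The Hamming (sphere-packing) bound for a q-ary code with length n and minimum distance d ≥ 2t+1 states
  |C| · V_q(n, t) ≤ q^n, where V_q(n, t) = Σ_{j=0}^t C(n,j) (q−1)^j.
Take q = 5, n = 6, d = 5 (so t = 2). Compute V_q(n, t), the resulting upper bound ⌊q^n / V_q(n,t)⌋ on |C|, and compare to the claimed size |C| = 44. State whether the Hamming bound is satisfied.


V_q(n, t) = 265, q^n = 15625, Hamming bound = 58, |C| = 44 ≤ bound (satisfied).

Step 1: Compute V_q(n, t) = Σ_{j=0}^2 C(n, j) (q−1)^j.
  j = 0: C(6,0)·(4)^0 = 1·1 = 1.
  j = 1: C(6,1)·(4)^1 = 6·4 = 24.
  j = 2: C(6,2)·(4)^2 = 15·16 = 240.
  V_q(n, t) = 1 + 24 + 240 = 265.
Step 2: q^n = 5^6 = 15625.
Step 3: Hamming bound ⌊q^n / V_q(n,t)⌋ = ⌊15625/265⌋ = 58.
Step 4: Compare |C| = 44 to 58: satisfied.
The claimed |C| lies below the Hamming bound.


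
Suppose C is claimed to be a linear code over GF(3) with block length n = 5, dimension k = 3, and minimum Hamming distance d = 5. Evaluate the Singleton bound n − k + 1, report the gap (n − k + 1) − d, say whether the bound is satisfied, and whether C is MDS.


Singleton RHS = n − k + 1 = 3, slack = -2, bound violated (no such code; not MDS).

Singleton bound: d ≤ n − k + 1.
Here n = 5, k = 3, so n − k + 1 = 3.
Given d = 5, check d ≤ 3: NO.
Slack = (n − k + 1) − d = -2.
The slack is negative: d = 5 exceeds n − k + 1 = 3 by 2, so the Singleton bound is violated and no linear [5, 3, 5]_3 code can exist. In particular it is not MDS (MDS requires d = n − k + 1 exactly).
Description: the claimed parameters are [5, 3, 5]_3; such a code would be impossible (violates the Singleton bound).


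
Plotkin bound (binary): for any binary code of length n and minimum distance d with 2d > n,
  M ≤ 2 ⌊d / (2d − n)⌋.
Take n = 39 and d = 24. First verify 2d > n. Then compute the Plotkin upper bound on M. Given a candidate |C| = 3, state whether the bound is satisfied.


Plotkin bound M ≤ 4; given |C| = 3 ≤ bound (satisfied).

Check applicability: 2d = 48, n = 39.
2d − n = 9 > 0, so Plotkin applies.
Compute d/(2d−n) = 24/9 ≈ 2.6667.
⌊d/(2d−n)⌋ = 2.
Plotkin bound: M ≤ 2·2 = 4.
Given |C| = 3, check: satisfied.
This |C| is below the Plotkin bound.


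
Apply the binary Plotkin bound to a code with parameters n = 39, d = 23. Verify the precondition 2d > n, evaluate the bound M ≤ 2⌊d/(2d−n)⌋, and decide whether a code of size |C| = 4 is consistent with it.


Plotkin bound M ≤ 6; given |C| = 4 ≤ bound (satisfied).

Check applicability: 2d = 46, n = 39.
2d − n = 7 > 0, so Plotkin applies.
Compute d/(2d−n) = 23/7 ≈ 3.2857.
⌊d/(2d−n)⌋ = 3.
Plotkin bound: M ≤ 2·3 = 6.
Given |C| = 4, check: satisfied.
This |C| is below the Plotkin bound.


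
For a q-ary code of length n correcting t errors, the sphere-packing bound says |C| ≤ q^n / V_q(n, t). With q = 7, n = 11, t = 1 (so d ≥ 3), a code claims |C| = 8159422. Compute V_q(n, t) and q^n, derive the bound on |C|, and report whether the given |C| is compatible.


V_q(n, t) = 67, q^n = 1977326743, Hamming bound = 29512339, |C| = 8159422 ≤ bound (satisfied).

Step 1: Compute V_q(n, t) = Σ_{j=0}^1 C(n, j) (q−1)^j.
  j = 0: C(11,0)·(6)^0 = 1·1 = 1.
  j = 1: C(11,1)·(6)^1 = 11·6 = 66.
  V_q(n, t) = 1 + 66 = 67.
Step 2: q^n = 7^11 = 1977326743.
Step 3: Hamming bound ⌊q^n / V_q(n,t)⌋ = ⌊1977326743/67⌋ = 29512339.
Step 4: Compare |C| = 8159422 to 29512339: satisfied.
The claimed |C| lies below the Hamming bound.


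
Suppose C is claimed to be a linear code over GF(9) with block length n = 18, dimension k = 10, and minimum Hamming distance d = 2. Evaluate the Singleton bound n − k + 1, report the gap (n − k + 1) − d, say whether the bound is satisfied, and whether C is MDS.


Singleton RHS = n − k + 1 = 9, slack = 7, bound satisfied, not MDS.

Singleton bound: d ≤ n − k + 1.
Here n = 18, k = 10, so n − k + 1 = 9.
Given d = 2, check d ≤ 9: YES.
Slack = (n − k + 1) − d = 7.
The code is NOT MDS (slack = 7 > 0).
Description: the claimed parameters are [18, 10, 2]_9; such a code would be non-MDS.


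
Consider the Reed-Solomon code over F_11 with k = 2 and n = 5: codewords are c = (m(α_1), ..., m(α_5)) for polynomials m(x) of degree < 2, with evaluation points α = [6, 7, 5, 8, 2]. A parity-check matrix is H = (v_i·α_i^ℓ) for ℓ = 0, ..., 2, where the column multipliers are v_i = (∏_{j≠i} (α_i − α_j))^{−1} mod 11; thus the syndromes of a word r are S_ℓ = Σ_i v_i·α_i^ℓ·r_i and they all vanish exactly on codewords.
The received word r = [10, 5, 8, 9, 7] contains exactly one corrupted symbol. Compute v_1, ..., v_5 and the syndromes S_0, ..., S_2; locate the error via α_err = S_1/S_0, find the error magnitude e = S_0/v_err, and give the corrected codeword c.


S = (8, 4, 2), error at position 1, error magnitude e = 9, c = [1, 5, 8, 9, 7].

Step 1: column multipliers v_i = (∏_{j≠i}(α_i − α_j))^{−1} mod 11.
  i = 1 (α = 6): (6−7)(6−5)(6−8)(6−2) = (−1)·1·(−2)·4 = 8 ≡ 8, so v_1 = 8^{−1} = 7 (mod 11).
  i = 2 (α = 7): (7−6)(7−5)(7−8)(7−2) = 1·2·(−1)·5 = −10 ≡ 1, so v_2 = 1^{−1} = 1 (mod 11).
  i = 3 (α = 5): (5−6)(5−7)(5−8)(5−2) = (−1)·(−2)·(−3)·3 = −18 ≡ 4, so v_3 = 4^{−1} = 3 (mod 11).
  i = 4 (α = 8): (8−6)(8−7)(8−5)(8−2) = 2·1·3·6 = 36 ≡ 3, so v_4 = 3^{−1} = 4 (mod 11).
  i = 5 (α = 2): (2−6)(2−7)(2−5)(2−8) = (−4)·(−5)·(−3)·(−6) = 360 ≡ 8, so v_5 = 8^{−1} = 7 (mod 11).
  v = [7, 1, 3, 4, 7].
Step 2: syndromes of r = [10, 5, 8, 9, 7] (all sums mod 11).
  S_0 = Σ v_i r_i = 7·10 + 1·5 + 3·8 + 4·9 + 7·7 = 184 ≡ 8.
  S_1 = Σ v_i α_i r_i = 7·6·10 + 1·7·5 + 3·5·8 + 4·8·9 + 7·2·7 = 961 ≡ 4.
  α_i^2 mod 11 = [3, 5, 3, 9, 4].
  S_2 = Σ v_i α_i^2 r_i = 7·3·10 + 1·5·5 + 3·3·8 + 4·9·9 + 7·4·7 = 827 ≡ 2.
  S = (8, 4, 2) ≠ 0, so r is not a codeword (an error is present).
Step 3: locate the error. For a single error e at position i, S_ℓ = v_i·e·α_i^ℓ, so α_err = S_1/S_0.
  S_0^{−1} = 8^{−1} = 7 (mod 11), so α_err = 4·7 = 28 ≡ 6 = α_1. Error position i = 1.
  Consistency check: S_2/S_1 = 2·3 = 6 ≡ 6 = α_err ✓ (single-error assumption holds).
Step 4: error magnitude e = S_0/v_1 = S_0·∏_{j≠1}(α_1 − α_j) = 8·8 = 64 ≡ 9 (mod 11).
Step 5: correct position 1: c_1 = r_1 − e = 10 − 9 ≡ 1 (mod 11). Hence c = [1, 5, 8, 9, 7].
  Check: interpolating c through the α_i gives m(x) = 10 + 4·x (degree < 2) with m(α_i) = c_i for every i, so c is indeed a codeword.


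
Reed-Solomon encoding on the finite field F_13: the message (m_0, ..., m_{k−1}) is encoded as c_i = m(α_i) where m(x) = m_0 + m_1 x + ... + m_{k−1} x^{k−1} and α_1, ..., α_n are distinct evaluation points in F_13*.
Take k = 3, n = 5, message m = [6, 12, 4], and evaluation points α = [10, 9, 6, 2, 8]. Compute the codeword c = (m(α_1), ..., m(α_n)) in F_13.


c = [6, 9, 1, 7, 7]

Message polynomial: m(x) = 6 + 12·x + 4·x^2 (mod 13).
For each evaluation point α_i, compute m(α_i) mod 13:
  α_1 = 10: Horner steps 4 → 0 → 6, so m(10) = 6.
  α_2 = 9: Horner steps 4 → 9 → 9, so m(9) = 9.
  α_3 = 6: Horner steps 4 → 10 → 1, so m(6) = 1.
  α_4 = 2: Horner steps 4 → 7 → 7, so m(2) = 7.
  α_5 = 8: Horner steps 4 → 5 → 7, so m(8) = 7.
Codeword c = [6, 9, 1, 7, 7] ∈ F_13^5.


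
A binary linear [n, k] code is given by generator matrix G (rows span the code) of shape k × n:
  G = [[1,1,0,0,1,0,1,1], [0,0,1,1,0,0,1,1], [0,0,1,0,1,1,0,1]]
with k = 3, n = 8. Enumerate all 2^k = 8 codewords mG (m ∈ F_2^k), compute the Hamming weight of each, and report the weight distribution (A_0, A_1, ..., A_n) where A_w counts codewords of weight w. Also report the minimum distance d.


Weight distribution: A_0 = 1, A_4 = 3, A_5 = 4. Minimum distance d = 4.

Enumerate all 2^3 = 8 messages m ∈ F_2^3.
For each, compute codeword c = mG in F_2^8, then tally its weight.
  m = 000 → c = 00000000, weight = 0.
  m = 100 → c = 11001011, weight = 5.
  m = 010 → c = 00110011, weight = 4.
  m = 110 → c = 11111000, weight = 5.
  m = 001 → c = 00101101, weight = 4.
  m = 101 → c = 11100110, weight = 5.
  m = 011 → c = 00011110, weight = 4.
  m = 111 → c = 11010101, weight = 5.
Tally weights:
  weight 0: 1 codewords.
  weight 4: 3 codewords.
  weight 5: 4 codewords.
Minimum distance d = smallest w > 0 with A_w > 0 = 4.
Sanity: Σ A_w = 8 = 2^3 = 8 ✓.


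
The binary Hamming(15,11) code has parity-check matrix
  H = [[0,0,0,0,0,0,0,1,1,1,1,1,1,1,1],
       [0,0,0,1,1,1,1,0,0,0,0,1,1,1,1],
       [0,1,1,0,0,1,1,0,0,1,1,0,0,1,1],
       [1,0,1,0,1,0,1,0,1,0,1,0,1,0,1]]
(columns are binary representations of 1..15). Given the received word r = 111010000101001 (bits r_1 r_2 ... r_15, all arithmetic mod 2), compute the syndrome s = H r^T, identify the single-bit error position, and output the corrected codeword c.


s = (1, 1, 0, 0)^T, error position = 12, corrected codeword c = 111010000100001

Compute s = H r^T mod 2 one row at a time:
  s_1 = 0 + 0 + 1 + 0 + 1 + 0 + 0 + 1 = 3 ≡ 1 (mod 2).
  s_2 = 0 + 1 + 0 + 0 + 1 + 0 + 0 + 1 = 3 ≡ 1 (mod 2).
  s_3 = 1 + 1 + 0 + 0 + 1 + 0 + 0 + 1 = 4 ≡ 0 (mod 2).
  s_4 = 1 + 1 + 1 + 0 + 0 + 0 + 0 + 1 = 4 ≡ 0 (mod 2).
s = (1, 1, 0, 0)^T — this equals column 12 of H (binary 1100), so error is at position 12.
Correct: flip bit 12 of r = 111010000101001 to get c = 111010000100001.


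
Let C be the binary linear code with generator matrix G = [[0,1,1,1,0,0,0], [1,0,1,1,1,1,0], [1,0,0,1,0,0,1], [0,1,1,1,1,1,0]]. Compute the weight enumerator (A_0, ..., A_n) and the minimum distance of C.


Weight distribution: A_0 = 1, A_2 = 3, A_3 = 4, A_4 = 3, A_5 = 4, A_6 = 1. Minimum distance d = 2.

Enumerate all 2^4 = 16 messages m ∈ F_2^4.
For each, compute codeword c = mG in F_2^7, then tally its weight.
  m = 0000 → c = 0000000, weight = 0.
  m = 1000 → c = 0111000, weight = 3.
  m = 0100 → c = 1011110, weight = 5.
  m = 1100 → c = 1100110, weight = 4.
  m = 0010 → c = 1001001, weight = 3.
  m = 1010 → c = 1110001, weight = 4.
  m = 0110 → c = 0010111, weight = 4.
  m = 1110 → c = 0101111, weight = 5.
  m = 0001 → c = 0111110, weight = 5.
  m = 1001 → c = 0000110, weight = 2.
  m = 0101 → c = 1100000, weight = 2.
  m = 1101 → c = 1011000, weight = 3.
  m = 0011 → c = 1110111, weight = 6.
  m = 1011 → c = 1001111, weight = 5.
  m = 0111 → c = 0101001, weight = 3.
  m = 1111 → c = 0010001, weight = 2.
Tally weights:
  weight 0: 1 codewords.
  weight 2: 3 codewords.
  weight 3: 4 codewords.
  weight 4: 3 codewords.
  weight 5: 4 codewords.
  weight 6: 1 codewords.
Minimum distance d = smallest w > 0 with A_w > 0 = 2.
Sanity: Σ A_w = 16 = 2^4 = 16 ✓.


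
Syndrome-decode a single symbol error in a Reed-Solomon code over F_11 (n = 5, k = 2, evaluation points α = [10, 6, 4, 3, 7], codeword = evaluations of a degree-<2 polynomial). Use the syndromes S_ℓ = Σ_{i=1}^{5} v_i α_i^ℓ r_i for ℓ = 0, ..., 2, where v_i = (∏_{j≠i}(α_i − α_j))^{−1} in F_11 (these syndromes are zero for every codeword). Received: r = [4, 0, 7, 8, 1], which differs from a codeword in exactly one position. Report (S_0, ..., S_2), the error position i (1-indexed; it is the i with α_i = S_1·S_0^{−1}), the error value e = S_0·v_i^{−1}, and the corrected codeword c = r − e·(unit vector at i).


S = (8, 10, 7), error at position 3, error magnitude e = 9, c = [4, 0, 9, 8, 1].

Step 1: column multipliers v_i = (∏_{j≠i}(α_i − α_j))^{−1} mod 11.
  i = 1 (α = 10): (10−6)(10−4)(10−3)(10−7) = 4·6·7·3 = 504 ≡ 9, so v_1 = 9^{−1} = 5 (mod 11).
  i = 2 (α = 6): (6−10)(6−4)(6−3)(6−7) = (−4)·2·3·(−1) = 24 ≡ 2, so v_2 = 2^{−1} = 6 (mod 11).
  i = 3 (α = 4): (4−10)(4−6)(4−3)(4−7) = (−6)·(−2)·1·(−3) = −36 ≡ 8, so v_3 = 8^{−1} = 7 (mod 11).
  i = 4 (α = 3): (3−10)(3−6)(3−4)(3−7) = (−7)·(−3)·(−1)·(−4) = 84 ≡ 7, so v_4 = 7^{−1} = 8 (mod 11).
  i = 5 (α = 7): (7−10)(7−6)(7−4)(7−3) = (−3)·1·3·4 = −36 ≡ 8, so v_5 = 8^{−1} = 7 (mod 11).
  v = [5, 6, 7, 8, 7].
Step 2: syndromes of r = [4, 0, 7, 8, 1] (all sums mod 11).
  S_0 = Σ v_i r_i = 5·4 + 6·0 + 7·7 + 8·8 + 7·1 = 140 ≡ 8.
  S_1 = Σ v_i α_i r_i = 5·10·4 + 6·6·0 + 7·4·7 + 8·3·8 + 7·7·1 = 637 ≡ 10.
  α_i^2 mod 11 = [1, 3, 5, 9, 5].
  S_2 = Σ v_i α_i^2 r_i = 5·1·4 + 6·3·0 + 7·5·7 + 8·9·8 + 7·5·1 = 876 ≡ 7.
  S = (8, 10, 7) ≠ 0, so r is not a codeword (an error is present).
Step 3: locate the error. For a single error e at position i, S_ℓ = v_i·e·α_i^ℓ, so α_err = S_1/S_0.
  S_0^{−1} = 8^{−1} = 7 (mod 11), so α_err = 10·7 = 70 ≡ 4 = α_3. Error position i = 3.
  Consistency check: S_2/S_1 = 7·10 = 70 ≡ 4 = α_err ✓ (single-error assumption holds).
Step 4: error magnitude e = S_0/v_3 = S_0·∏_{j≠3}(α_3 − α_j) = 8·8 = 64 ≡ 9 (mod 11).
Step 5: correct position 3: c_3 = r_3 − e = 7 − 9 ≡ 9 (mod 11). Hence c = [4, 0, 9, 8, 1].
  Check: interpolating c through the α_i gives m(x) = 5 + 1·x (degree < 2) with m(α_i) = c_i for every i, so c is indeed a codeword.


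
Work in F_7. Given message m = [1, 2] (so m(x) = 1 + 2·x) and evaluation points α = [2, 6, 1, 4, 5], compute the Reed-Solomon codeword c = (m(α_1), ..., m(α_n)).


c = [5, 6, 3, 2, 4]

Message polynomial: m(x) = 1 + 2·x (mod 7).
For each evaluation point α_i, compute m(α_i) mod 7:
  α_1 = 2: Horner steps 2 → 5, so m(2) = 5.
  α_2 = 6: Horner steps 2 → 6, so m(6) = 6.
  α_3 = 1: Horner steps 2 → 3, so m(1) = 3.
  α_4 = 4: Horner steps 2 → 2, so m(4) = 2.
  α_5 = 5: Horner steps 2 → 4, so m(5) = 4.
Codeword c = [5, 6, 3, 2, 4] ∈ F_7^5.


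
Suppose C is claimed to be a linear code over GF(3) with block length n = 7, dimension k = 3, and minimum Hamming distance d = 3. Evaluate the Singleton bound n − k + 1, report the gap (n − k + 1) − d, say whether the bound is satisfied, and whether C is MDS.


Singleton RHS = n − k + 1 = 5, slack = 2, bound satisfied, not MDS.

Singleton bound: d ≤ n − k + 1.
Here n = 7, k = 3, so n − k + 1 = 5.
Given d = 3, check d ≤ 5: YES.
Slack = (n − k + 1) − d = 2.
The code is NOT MDS (slack = 2 > 0).
Description: the claimed parameters are [7, 3, 3]_3; such a code would be non-MDS.


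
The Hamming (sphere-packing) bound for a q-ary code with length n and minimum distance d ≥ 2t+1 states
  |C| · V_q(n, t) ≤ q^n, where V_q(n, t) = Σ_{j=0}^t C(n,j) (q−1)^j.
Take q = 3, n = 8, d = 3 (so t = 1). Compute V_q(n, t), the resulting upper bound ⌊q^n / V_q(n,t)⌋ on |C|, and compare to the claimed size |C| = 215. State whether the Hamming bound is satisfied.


V_q(n, t) = 17, q^n = 6561, Hamming bound = 385, |C| = 215 ≤ bound (satisfied).

Step 1: Compute V_q(n, t) = Σ_{j=0}^1 C(n, j) (q−1)^j.
  j = 0: C(8,0)·(2)^0 = 1·1 = 1.
  j = 1: C(8,1)·(2)^1 = 8·2 = 16.
  V_q(n, t) = 1 + 16 = 17.
Step 2: q^n = 3^8 = 6561.
Step 3: Hamming bound ⌊q^n / V_q(n,t)⌋ = ⌊6561/17⌋ = 385.
Step 4: Compare |C| = 215 to 385: satisfied.
The claimed |C| lies below the Hamming bound.


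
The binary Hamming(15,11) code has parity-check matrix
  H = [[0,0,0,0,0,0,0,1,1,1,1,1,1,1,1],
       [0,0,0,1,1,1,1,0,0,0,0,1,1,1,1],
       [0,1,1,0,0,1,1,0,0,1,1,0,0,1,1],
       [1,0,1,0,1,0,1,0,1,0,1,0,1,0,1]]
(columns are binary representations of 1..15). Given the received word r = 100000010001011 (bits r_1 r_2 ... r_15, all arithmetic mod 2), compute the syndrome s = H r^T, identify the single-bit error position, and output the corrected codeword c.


s = (0, 1, 0, 0)^T, error position = 4, corrected codeword c = 100100010001011

Compute s = H r^T mod 2 one row at a time:
  s_1 = 1 + 0 + 0 + 0 + 1 + 0 + 1 + 1 = 4 ≡ 0 (mod 2).
  s_2 = 0 + 0 + 0 + 0 + 1 + 0 + 1 + 1 = 3 ≡ 1 (mod 2).
  s_3 = 0 + 0 + 0 + 0 + 0 + 0 + 1 + 1 = 2 ≡ 0 (mod 2).
  s_4 = 1 + 0 + 0 + 0 + 0 + 0 + 0 + 1 = 2 ≡ 0 (mod 2).
s = (0, 1, 0, 0)^T — this equals column 4 of H (binary 0100), so error is at position 4.
Correct: flip bit 4 of r = 100000010001011 to get c = 100100010001011.


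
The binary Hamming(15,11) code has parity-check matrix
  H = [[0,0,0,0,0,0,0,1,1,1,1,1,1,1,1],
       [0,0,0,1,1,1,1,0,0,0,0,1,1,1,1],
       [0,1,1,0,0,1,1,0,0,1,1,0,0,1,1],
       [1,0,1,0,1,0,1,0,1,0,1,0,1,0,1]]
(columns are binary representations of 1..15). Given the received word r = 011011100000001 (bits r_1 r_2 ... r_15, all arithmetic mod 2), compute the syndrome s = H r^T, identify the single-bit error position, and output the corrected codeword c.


s = (1, 0, 1, 0)^T, error position = 10, corrected codeword c = 011011100100001

Compute s = H r^T mod 2 one row at a time:
  s_1 = 0 + 0 + 0 + 0 + 0 + 0 + 0 + 1 = 1 ≡ 1 (mod 2).
  s_2 = 0 + 1 + 1 + 1 + 0 + 0 + 0 + 1 = 4 ≡ 0 (mod 2).
  s_3 = 1 + 1 + 1 + 1 + 0 + 0 + 0 + 1 = 5 ≡ 1 (mod 2).
  s_4 = 0 + 1 + 1 + 1 + 0 + 0 + 0 + 1 = 4 ≡ 0 (mod 2).
s = (1, 0, 1, 0)^T — this equals column 10 of H (binary 1010), so error is at position 10.
Correct: flip bit 10 of r = 011011100000001 to get c = 011011100100001.


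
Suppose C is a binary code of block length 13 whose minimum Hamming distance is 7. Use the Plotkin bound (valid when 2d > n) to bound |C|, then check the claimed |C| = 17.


Plotkin bound M ≤ 14; given |C| = 17 > bound (violated).

Check applicability: 2d = 14, n = 13.
2d − n = 1 > 0, so Plotkin applies.
Compute d/(2d−n) = 7/1 ≈ 7.0000.
⌊d/(2d−n)⌋ = 7.
Plotkin bound: M ≤ 2·7 = 14.
Given |C| = 17, check: VIOLATED.
This |C| is above the Plotkin bound, so no binary code with n = 13, d = 7 and 17 codewords exists.


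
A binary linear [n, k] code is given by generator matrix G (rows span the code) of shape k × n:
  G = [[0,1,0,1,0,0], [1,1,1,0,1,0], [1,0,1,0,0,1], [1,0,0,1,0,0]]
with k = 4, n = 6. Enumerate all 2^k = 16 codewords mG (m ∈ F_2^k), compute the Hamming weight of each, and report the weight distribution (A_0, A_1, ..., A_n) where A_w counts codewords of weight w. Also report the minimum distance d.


Weight distribution: A_0 = 1, A_2 = 4, A_3 = 6, A_4 = 3, A_5 = 2. Minimum distance d = 2.

Enumerate all 2^4 = 16 messages m ∈ F_2^4.
For each, compute codeword c = mG in F_2^6, then tally its weight.
  m = 0000 → c = 000000, weight = 0.
  m = 1000 → c = 010100, weight = 2.
  m = 0100 → c = 111010, weight = 4.
  m = 1100 → c = 101110, weight = 4.
  m = 0010 → c = 101001, weight = 3.
  m = 1010 → c = 111101, weight = 5.
  m = 0110 → c = 010011, weight = 3.
  m = 1110 → c = 000111, weight = 3.
  m = 0001 → c = 100100, weight = 2.
  m = 1001 → c = 110000, weight = 2.
  m = 0101 → c = 011110, weight = 4.
  m = 1101 → c = 001010, weight = 2.
  m = 0011 → c = 001101, weight = 3.
  m = 1011 → c = 011001, weight = 3.
  m = 0111 → c = 110111, weight = 5.
  m = 1111 → c = 100011, weight = 3.
Tally weights:
  weight 0: 1 codewords.
  weight 2: 4 codewords.
  weight 3: 6 codewords.
  weight 4: 3 codewords.
  weight 5: 2 codewords.
Minimum distance d = smallest w > 0 with A_w > 0 = 2.
Sanity: Σ A_w = 16 = 2^4 = 16 ✓.


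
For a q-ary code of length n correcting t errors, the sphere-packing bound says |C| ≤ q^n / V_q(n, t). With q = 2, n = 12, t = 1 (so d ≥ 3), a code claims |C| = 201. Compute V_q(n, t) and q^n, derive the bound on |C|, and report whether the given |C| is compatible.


V_q(n, t) = 13, q^n = 4096, Hamming bound = 315, |C| = 201 ≤ bound (satisfied).

Step 1: Compute V_q(n, t) = Σ_{j=0}^1 C(n, j) (q−1)^j.
  j = 0: C(12,0)·(1)^0 = 1·1 = 1.
  j = 1: C(12,1)·(1)^1 = 12·1 = 12.
  V_q(n, t) = 1 + 12 = 13.
Step 2: q^n = 2^12 = 4096.
Step 3: Hamming bound ⌊q^n / V_q(n,t)⌋ = ⌊4096/13⌋ = 315.
Step 4: Compare |C| = 201 to 315: satisfied.
The claimed |C| lies below the Hamming bound.


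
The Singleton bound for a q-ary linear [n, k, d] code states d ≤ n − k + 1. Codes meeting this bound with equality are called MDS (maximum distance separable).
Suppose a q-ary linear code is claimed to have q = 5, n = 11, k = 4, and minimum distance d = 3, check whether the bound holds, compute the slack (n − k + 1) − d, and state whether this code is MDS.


Singleton RHS = n − k + 1 = 8, slack = 5, bound satisfied, not MDS.

Singleton bound: d ≤ n − k + 1.
Here n = 11, k = 4, so n − k + 1 = 8.
Given d = 3, check d ≤ 8: YES.
Slack = (n − k + 1) − d = 5.
The code is NOT MDS (slack = 5 > 0).
Description: the claimed parameters are [11, 4, 3]_5; such a code would be non-MDS.


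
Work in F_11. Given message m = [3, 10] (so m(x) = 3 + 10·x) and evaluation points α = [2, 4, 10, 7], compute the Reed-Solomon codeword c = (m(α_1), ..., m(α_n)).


c = [1, 10, 4, 7]

Message polynomial: m(x) = 3 + 10·x (mod 11).
For each evaluation point α_i, compute m(α_i) mod 11:
  α_1 = 2: Horner steps 10 → 1, so m(2) = 1.
  α_2 = 4: Horner steps 10 → 10, so m(4) = 10.
  α_3 = 10: Horner steps 10 → 4, so m(10) = 4.
  α_4 = 7: Horner steps 10 → 7, so m(7) = 7.
Codeword c = [1, 10, 4, 7] ∈ F_11^4.


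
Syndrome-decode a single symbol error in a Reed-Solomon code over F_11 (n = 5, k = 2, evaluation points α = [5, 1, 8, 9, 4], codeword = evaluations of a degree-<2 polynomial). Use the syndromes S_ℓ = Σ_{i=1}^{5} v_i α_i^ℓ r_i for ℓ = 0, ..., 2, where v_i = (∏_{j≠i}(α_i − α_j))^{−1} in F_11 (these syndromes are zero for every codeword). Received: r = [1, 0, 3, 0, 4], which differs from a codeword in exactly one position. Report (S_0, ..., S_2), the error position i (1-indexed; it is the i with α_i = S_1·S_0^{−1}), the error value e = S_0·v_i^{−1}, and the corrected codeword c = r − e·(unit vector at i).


S = (9, 9, 9), error at position 2, error magnitude e = 9, c = [1, 2, 3, 0, 4].

Step 1: column multipliers v_i = (∏_{j≠i}(α_i − α_j))^{−1} mod 11.
  i = 1 (α = 5): (5−1)(5−8)(5−9)(5−4) = 4·(−3)·(−4)·1 = 48 ≡ 4, so v_1 = 4^{−1} = 3 (mod 11).
  i = 2 (α = 1): (1−5)(1−8)(1−9)(1−4) = (−4)·(−7)·(−8)·(−3) = 672 ≡ 1, so v_2 = 1^{−1} = 1 (mod 11).
  i = 3 (α = 8): (8−5)(8−1)(8−9)(8−4) = 3·7·(−1)·4 = −84 ≡ 4, so v_3 = 4^{−1} = 3 (mod 11).
  i = 4 (α = 9): (9−5)(9−1)(9−8)(9−4) = 4·8·1·5 = 160 ≡ 6, so v_4 = 6^{−1} = 2 (mod 11).
  i = 5 (α = 4): (4−5)(4−1)(4−8)(4−9) = (−1)·3·(−4)·(−5) = −60 ≡ 6, so v_5 = 6^{−1} = 2 (mod 11).
  v = [3, 1, 3, 2, 2].
Step 2: syndromes of r = [1, 0, 3, 0, 4] (all sums mod 11).
  S_0 = Σ v_i r_i = 3·1 + 1·0 + 3·3 + 2·0 + 2·4 = 20 ≡ 9.
  S_1 = Σ v_i α_i r_i = 3·5·1 + 1·1·0 + 3·8·3 + 2·9·0 + 2·4·4 = 119 ≡ 9.
  α_i^2 mod 11 = [3, 1, 9, 4, 5].
  S_2 = Σ v_i α_i^2 r_i = 3·3·1 + 1·1·0 + 3·9·3 + 2·4·0 + 2·5·4 = 130 ≡ 9.
  S = (9, 9, 9) ≠ 0, so r is not a codeword (an error is present).
Step 3: locate the error. For a single error e at position i, S_ℓ = v_i·e·α_i^ℓ, so α_err = S_1/S_0.
  S_0^{−1} = 9^{−1} = 5 (mod 11), so α_err = 9·5 = 45 ≡ 1 = α_2. Error position i = 2.
  Consistency check: S_2/S_1 = 9·5 = 45 ≡ 1 = α_err ✓ (single-error assumption holds).
Step 4: error magnitude e = S_0/v_2 = S_0·∏_{j≠2}(α_2 − α_j) = 9·1 = 9 ≡ 9 (mod 11).
Step 5: correct position 2: c_2 = r_2 − e = 0 − 9 ≡ 2 (mod 11). Hence c = [1, 2, 3, 0, 4].
  Check: interpolating c through the α_i gives m(x) = 5 + 8·x (degree < 2) with m(α_i) = c_i for every i, so c is indeed a codeword.
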